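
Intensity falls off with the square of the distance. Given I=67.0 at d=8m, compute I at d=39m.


I₁d₁² = I₂d₂²
I₂ = I₁ × (d₁/d₂)²
= 67.0 × (8/39)²
= 67.0 × 64/1521
= 4288/1521
≈ 2.8192

2.8192


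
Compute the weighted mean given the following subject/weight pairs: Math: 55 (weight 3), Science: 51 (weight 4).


Numerator = 55×3 + 51×4
= 165 + 204
= 369
Total weight = 7
Weighted avg = 369/7
= 52.71

52.71


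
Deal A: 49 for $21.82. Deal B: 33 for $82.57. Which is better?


Deal A: $21.82/49 = $0.4453/unit
Deal B: $82.57/33 = $2.5021/unit
A is cheaper per unit
= Deal A

Deal A


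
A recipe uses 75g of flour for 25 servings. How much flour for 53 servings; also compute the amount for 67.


Direct proportion: y/x = constant
k = 75/25 = 3.0000
y at x=53: k × 53 = 75 × 53 / 25 = 3975/25 = 159.00
y at x=67: k × 67 = 75 × 67 / 25 = 5025/25 = 201.00
= 159.00 and 201.00

159.00 and 201.00


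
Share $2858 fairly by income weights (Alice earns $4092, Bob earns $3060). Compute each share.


Total income = 4092 + 3060 = $7152
Alice: $2858 × 4092/7152 = $1635.20
Bob: $2858 × 3060/7152 = $1222.80
= Alice: $1635.20, Bob: $1222.80

Alice: $1635.20, Bob: $1222.80


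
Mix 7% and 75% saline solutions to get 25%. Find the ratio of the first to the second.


Let x parts of 7% mix with y parts of 75%.
7x + 75y = 25(x + y)
7x + 75y = 25x + 25y
x(7 - 25) = y(25 - 75)
x/y = (75 - 25)/(25 - 7) = 50/18
Simplify: 25:9
= 25:9

25:9


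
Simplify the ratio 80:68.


GCD(80, 68) = 4
80/4 : 68/4
= 20:17

20:17


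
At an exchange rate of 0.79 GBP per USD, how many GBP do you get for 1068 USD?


Amount × rate = 1068 × 0.79
= 843.72 GBP

843.72 GBP


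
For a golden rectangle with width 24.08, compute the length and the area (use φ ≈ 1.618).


φ = (1 + √5) / 2 ≈ 1.618
Length = width × φ = 24.08 × 1.618 = 38.96144
≈ 38.96
Area = width × length = 24.08 × 38.96144 = 938.1914752 ≈ 938.19
= Length: 38.96, Area: 938.19

Length: 38.96, Area: 938.19


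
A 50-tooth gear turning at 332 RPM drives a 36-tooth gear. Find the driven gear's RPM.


Gear ratio = 50:36 = 25:18
RPM_B = RPM_A × (teeth_A / teeth_B)
= 332 × (50/36)
= 461.1 RPM

461.1 RPM


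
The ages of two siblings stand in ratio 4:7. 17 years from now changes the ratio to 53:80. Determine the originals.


Let A = 4k, B = 7k.
(4k + 17) / (7k + 17) = 53/80
Cross-multiply: 80(4k + 17) = 53(7k + 17)
320k + 1360 = 371k + 901
320k - 371k = 901 - 1360
-51k = -459
k = -459/-51 = 9
A = 4×9 = 36, B = 7×9 = 63
= A = 36, B = 63

A = 36, B = 63


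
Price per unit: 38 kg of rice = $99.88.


Unit rate = total / quantity
= 99.88 / 38
= $2.63 per unit

$2.63 per unit


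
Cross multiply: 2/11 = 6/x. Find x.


Cross multiply: 2 × x = 11 × 6
2x = 66
x = 66 / 2
= 33.00

33.00


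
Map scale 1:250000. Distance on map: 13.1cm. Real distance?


Real distance = map distance × scale
= 13.1cm × 250000
= 3275000 cm = 32750.0 m
= 32.750 km

32.750 km


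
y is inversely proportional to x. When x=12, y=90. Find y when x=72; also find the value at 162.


Inverse proportion: x × y = constant
k = 12 × 90 = 1080
At x=72: k/72 = 15.00
At x=162: k/162 = 6.67
= 15.00 and 6.67

15.00 and 6.67


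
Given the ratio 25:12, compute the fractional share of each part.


Total parts = 25 + 12 = 37
First part: 25/37 = 25/37
Second part: 12/37 = 12/37
= 25/37 and 12/37

25/37 and 12/37


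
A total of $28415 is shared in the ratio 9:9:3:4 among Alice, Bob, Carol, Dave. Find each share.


Total parts = 9 + 9 + 3 + 4 = 25
Alice: 28415 × 9/25 = 10229.40
Bob: 28415 × 9/25 = 10229.40
Carol: 28415 × 3/25 = 3409.80
Dave: 28415 × 4/25 = 4546.40
= Alice: $10229.40, Bob: $10229.40, Carol: $3409.80, Dave: $4546.40

Alice: $10229.40, Bob: $10229.40, Carol: $3409.80, Dave: $4546.40


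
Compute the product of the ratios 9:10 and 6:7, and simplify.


Compound ratio = (9×6) : (10×7)
= 54:70
GCD = 2
= 27:35

27:35


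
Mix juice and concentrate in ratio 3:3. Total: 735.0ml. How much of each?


Total parts = 3 + 3 = 6
juice: 735.0 × 3/6 = 367.5ml
concentrate: 735.0 × 3/6 = 367.5ml
= 367.5ml and 367.5ml

367.5ml and 367.5ml


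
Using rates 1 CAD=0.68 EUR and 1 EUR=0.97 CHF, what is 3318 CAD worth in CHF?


Step 1: 3318 CAD × 0.68 = 2256.24 EUR
Step 2: 2256.24 EUR × 0.97 = 2188.55 CHF
Implied rate CAD→CHF = 0.68 × 0.97 = 0.6596
= 2188.55 CHF

2188.55 CHF


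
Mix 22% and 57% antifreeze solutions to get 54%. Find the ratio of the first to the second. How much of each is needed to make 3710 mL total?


Let x parts of 22% mix with y parts of 57%.
22x + 57y = 54(x + y)
22x + 57y = 54x + 54y
x(22 - 54) = y(54 - 57)
x/y = (57 - 54)/(54 - 22) = 3/32
Simplify: 3:32
Total parts = 35; one part = 3710/35 = 106.00 mL
22% solution: 3×106.00 = 318.00 mL
57% solution: 32×106.00 = 3392.00 mL
= ratio 3:32; 318.00 mL and 3392.00 mL

ratio 3:32; 318.00 mL and 3392.00 mL


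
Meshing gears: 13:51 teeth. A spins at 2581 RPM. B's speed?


Gear ratio = 13:51 = 13:51
RPM_B = RPM_A × (teeth_A / teeth_B)
= 2581 × (13/51)
= 657.9 RPM

657.9 RPM


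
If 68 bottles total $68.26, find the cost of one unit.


Unit rate = total / quantity
= 68.26 / 68
= $1.00 per unit

$1.00 per unit


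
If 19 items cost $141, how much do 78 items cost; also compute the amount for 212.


Direct proportion: y/x = constant
k = 141/19 ≈ 7.4211
y at x=78: k × 78 = 141 × 78 / 19 = 10998/19 ≈ 578.84
y at x=212: k × 212 = 141 × 212 / 19 = 29892/19 ≈ 1573.26
= 578.84 and 1573.26

578.84 and 1573.26


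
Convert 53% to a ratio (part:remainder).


53% means 53 parts out of 100; remainder = 47
Part : remainder = 53:47
GCD = 1
= 53:47

53:47


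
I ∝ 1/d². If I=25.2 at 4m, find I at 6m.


I₁d₁² = I₂d₂²
I₂ = I₁ × (d₁/d₂)²
= 25.2 × (4/6)²
= 25.2 × 16/36
= 403.2/36
= 11.2000

11.2000


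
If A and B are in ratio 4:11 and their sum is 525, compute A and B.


Let A = 4k, B = 11k.
4k + 11k = 525
15k = 525 → k = 525/15 = 35
A = 4×35 = 140, B = 11×35 = 385
= A = 140, B = 385

A = 140, B = 385


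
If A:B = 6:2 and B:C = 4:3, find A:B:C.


Match B: multiply A:B by 4 → 24:8
Multiply B:C by 2 → 8:6
Combined: 24:8:6
GCD = 2
= 12:4:3

12:4:3


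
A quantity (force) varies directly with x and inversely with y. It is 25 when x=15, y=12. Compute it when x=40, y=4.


z = k·x/y
Solve for k using the known point: k = z·y/x = 25×12/15 = 300/15 = 20.0000
Now evaluate at x=40, y=4:
z = k × 40 / 4 = (300 × 40) / (15 × 4) = 12000/60
= 200.0000

200.0000


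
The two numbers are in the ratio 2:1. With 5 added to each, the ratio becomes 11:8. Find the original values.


Let A = 2k, B = 1k.
(2k + 5) / (1k + 5) = 11/8
Cross-multiply: 8(2k + 5) = 11(1k + 5)
16k + 40 = 11k + 55
16k - 11k = 55 - 40
5k = 15
k = 15/5 = 3
A = 2×3 = 6, B = 1×3 = 3
= A = 6, B = 3

A = 6, B = 3


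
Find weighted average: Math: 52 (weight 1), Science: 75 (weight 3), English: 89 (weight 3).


Numerator = 52×1 + 75×3 + 89×3
= 52 + 225 + 267
= 544
Total weight = 7
Weighted avg = 544/7
= 77.71

77.71


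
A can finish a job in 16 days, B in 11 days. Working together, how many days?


Rate of A = 1/16 per day
Rate of B = 1/11 per day
Combined rate = 1/16 + 1/11 = 27/176 ≈ 0.1534 per day
Days = 1 / combined rate = 176/27
≈ 6.52 days

6.52 days


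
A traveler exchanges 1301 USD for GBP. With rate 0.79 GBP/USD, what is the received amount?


Amount × rate = 1301 × 0.79
= 1027.79 GBP

1027.79 GBP


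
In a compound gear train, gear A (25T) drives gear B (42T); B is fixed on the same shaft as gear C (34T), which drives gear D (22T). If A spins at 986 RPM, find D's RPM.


Stage 1: RPM_B = RPM_A × t_A/t_B = 986 × 25/42 = 24650/42 ≈ 586.90
B and C share a shaft → RPM_C = RPM_B
Stage 2: RPM_D = RPM_C × t_C/t_D = RPM_A × (t_A×t_C)/(t_B×t_D)
Overall ratio = (25×34)/(42×22) = 850/924
RPM_D = 986 × 850/924 = 838100/924
≈ 907.03 RPM

907.03 RPM


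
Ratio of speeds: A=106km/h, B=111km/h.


Ratio = 106:111
GCD = 1
Simplified = 106:111
Time ratio (same distance) = 111:106
Speed ratio = 106:111

106:111


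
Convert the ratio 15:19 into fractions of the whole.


Total parts = 15 + 19 = 34
First part: 15/34 = 15/34
Second part: 19/34 = 19/34
= 15/34 and 19/34

15/34 and 19/34


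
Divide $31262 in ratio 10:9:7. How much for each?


Total parts = 10 + 9 + 7 = 26
Part 1: 31262 × 10/26 = 12023.85
Part 2: 31262 × 9/26 = 10821.46
Part 3: 31262 × 7/26 = 8416.69
= Part 1: $12023.85, Part 2: $10821.46, Part 3: $8416.69

Part 1: $12023.85, Part 2: $10821.46, Part 3: $8416.69


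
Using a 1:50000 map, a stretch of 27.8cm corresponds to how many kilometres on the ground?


Real distance = map distance × scale
= 27.8cm × 50000
= 1390000 cm = 13900.0 m
= 13.900 km

13.900 km


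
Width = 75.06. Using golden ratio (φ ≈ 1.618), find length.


φ = (1 + √5) / 2 ≈ 1.618
Length = width × φ = 75.06 × 1.618 = 121.44708
≈ 121.45

121.45


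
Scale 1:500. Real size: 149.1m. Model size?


Model size = real / scale
= 149.1 / 500
= 0.2982 m

0.2982 m


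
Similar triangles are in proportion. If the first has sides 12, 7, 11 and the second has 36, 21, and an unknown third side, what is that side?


Scale factor = 36/12 = 3
Missing side = 11 × 3
= 33.0

33.0


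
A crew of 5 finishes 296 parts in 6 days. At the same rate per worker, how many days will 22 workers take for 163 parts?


Days ∝ work / workers, so d₂ = d₁ × (m₁/m₂) × (w₂/w₁)
Workers factor (inverse): 5/22 ≈ 0.2273
Work factor (direct): 163/296 ≈ 0.5507
d₂ = 6 × 5/22 × 163/296 = (6 × 5 × 163) / (22 × 296) = 4890/6512
≈ 0.75 days

0.75 days


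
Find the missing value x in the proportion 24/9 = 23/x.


Cross multiply: 24 × x = 9 × 23
24x = 207
x = 207 / 24
= 8.63

8.63


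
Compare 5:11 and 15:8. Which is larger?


5/11 = 0.4545
15/8 = 1.8750
0.4545 < 1.8750, so 5:11 is less
= 15:8

15:8


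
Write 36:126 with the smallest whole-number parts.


GCD(36, 126) = 18
36/18 : 126/18
= 2:7

2:7


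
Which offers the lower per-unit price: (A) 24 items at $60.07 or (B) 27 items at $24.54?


Deal A: $60.07/24 = $2.5029/unit
Deal B: $24.54/27 = $0.9089/unit
B is cheaper per unit
= Deal B

Deal B


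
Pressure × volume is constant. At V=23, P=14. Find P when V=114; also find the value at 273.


Inverse proportion: x × y = constant
k = 23 × 14 = 322
At x=114: k/114 = 2.82
At x=273: k/273 = 1.18
= 2.82 and 1.18

2.82 and 1.18


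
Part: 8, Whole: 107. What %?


Percentage = (part / whole) × 100
= (8 / 107) × 100
≈ 7.48%

7.48%


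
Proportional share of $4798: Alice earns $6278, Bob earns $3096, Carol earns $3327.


Total income = 6278 + 3096 + 3327 = $12701
Alice: $4798 × 6278/12701 = $2371.61
Bob: $4798 × 3096/12701 = $1169.56
Carol: $4798 × 3327/12701 = $1256.83
= Alice: $2371.61, Bob: $1169.56, Carol: $1256.83

Alice: $2371.61, Bob: $1169.56, Carol: $1256.83


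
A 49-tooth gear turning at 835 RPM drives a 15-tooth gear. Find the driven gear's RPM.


Gear ratio = 49:15 = 49:15
RPM_B = RPM_A × (teeth_A / teeth_B)
= 835 × (49/15)
= 2727.7 RPM

2727.7 RPM


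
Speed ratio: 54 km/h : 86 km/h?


Ratio = 54:86
GCD = 2
Simplified = 27:43
Time ratio (same distance) = 43:27
Speed ratio = 27:43

27:43


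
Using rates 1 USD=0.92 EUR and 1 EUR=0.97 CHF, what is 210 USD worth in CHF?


Step 1: 210 USD × 0.92 = 193.20 EUR
Step 2: 193.20 EUR × 0.97 = 187.40 CHF
Implied rate USD→CHF = 0.92 × 0.97 = 0.8924
= 187.40 CHF

187.40 CHF


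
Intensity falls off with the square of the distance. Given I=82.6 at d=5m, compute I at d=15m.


I₁d₁² = I₂d₂²
I₂ = I₁ × (d₁/d₂)²
= 82.6 × (5/15)²
= 82.6 × 25/225
= 2065/225
≈ 9.1778

9.1778


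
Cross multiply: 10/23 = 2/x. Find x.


Cross multiply: 10 × x = 23 × 2
10x = 46
x = 46 / 10
= 4.60

4.60


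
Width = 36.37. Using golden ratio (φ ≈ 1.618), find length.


φ = (1 + √5) / 2 ≈ 1.618
Length = width × φ = 36.37 × 1.618 = 58.84666
≈ 58.85

58.85


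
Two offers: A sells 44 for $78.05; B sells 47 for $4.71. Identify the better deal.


Deal A: $78.05/44 = $1.7739/unit
Deal B: $4.71/47 = $0.1002/unit
B is cheaper per unit
= Deal B

Deal B


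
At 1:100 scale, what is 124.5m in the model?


Model size = real / scale
= 124.5 / 100
= 1.2450 m

1.2450 m


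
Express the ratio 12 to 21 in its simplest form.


GCD(12, 21) = 3
12/3 : 21/3
= 4:7

4:7


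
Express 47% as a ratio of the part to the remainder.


47% means 47 parts out of 100; remainder = 53
Part : remainder = 47:53
GCD = 1
= 47:53

47:53


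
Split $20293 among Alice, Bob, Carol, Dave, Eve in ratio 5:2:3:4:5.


Total parts = 5 + 2 + 3 + 4 + 5 = 19
Alice: 20293 × 5/19 = 5340.26
Bob: 20293 × 2/19 = 2136.11
Carol: 20293 × 3/19 = 3204.16
Dave: 20293 × 4/19 = 4272.21
Eve: 20293 × 5/19 = 5340.26
= Alice: $5340.26, Bob: $2136.11, Carol: $3204.16, Dave: $4272.21, Eve: $5340.26

Alice: $5340.26, Bob: $2136.11, Carol: $3204.16, Dave: $4272.21, Eve: $5340.26


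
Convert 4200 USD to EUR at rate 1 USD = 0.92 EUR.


Amount × rate = 4200 × 0.92
= 3864.00 EUR

3864.00 EUR


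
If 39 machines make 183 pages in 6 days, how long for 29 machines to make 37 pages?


Days ∝ work / workers, so d₂ = d₁ × (m₁/m₂) × (w₂/w₁)
Workers factor (inverse): 39/29 ≈ 1.3448
Work factor (direct): 37/183 ≈ 0.2022
d₂ = 6 × 39/29 × 37/183 = (6 × 39 × 37) / (29 × 183) = 8658/5307
≈ 1.63 days

1.63 days


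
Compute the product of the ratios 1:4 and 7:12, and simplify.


Compound ratio = (1×7) : (4×12)
= 7:48
GCD = 1
= 7:48

7:48


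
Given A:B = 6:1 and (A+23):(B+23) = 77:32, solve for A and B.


Let A = 6k, B = 1k.
(6k + 23) / (1k + 23) = 77/32
Cross-multiply: 32(6k + 23) = 77(1k + 23)
192k + 736 = 77k + 1771
192k - 77k = 1771 - 736
115k = 1035
k = 1035/115 = 9
A = 6×9 = 54, B = 1×9 = 9
= A = 54, B = 9

A = 54, B = 9


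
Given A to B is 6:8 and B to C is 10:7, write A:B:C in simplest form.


Match B: multiply A:B by 10 → 60:80
Multiply B:C by 8 → 80:56
Combined: 60:80:56
GCD = 4
= 15:20:14

15:20:14


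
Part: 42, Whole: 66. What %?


Percentage = (part / whole) × 100
= (42 / 66) × 100
≈ 63.64%

63.64%


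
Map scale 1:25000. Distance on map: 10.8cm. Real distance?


Real distance = map distance × scale
= 10.8cm × 25000
= 270000 cm = 2700.0 m
= 2.700 km

2.700 km


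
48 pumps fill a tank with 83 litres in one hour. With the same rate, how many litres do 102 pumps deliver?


Direct proportion: y/x = constant
k = 83/48 ≈ 1.7292
y₂ = k × 102 = 83 × 102 / 48 = 8466/48
≈ 176.38

176.38


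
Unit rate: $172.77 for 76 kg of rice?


Unit rate = total / quantity
= 172.77 / 76
= $2.27 per unit

$2.27 per unit


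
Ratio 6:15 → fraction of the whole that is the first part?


Total parts = 6 + 15 = 21
First part: 6/21 = 2/7
= 2/7

2/7


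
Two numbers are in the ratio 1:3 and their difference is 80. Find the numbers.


Let A = 1k, B = 3k.
3k - 1k = 80
2k = 80 → k = 80/2 = 40
A = 1×40 = 40, B = 3×40 = 120
= A = 40, B = 120

A = 40, B = 120


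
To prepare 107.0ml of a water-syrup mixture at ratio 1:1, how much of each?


Total parts = 1 + 1 = 2
water: 107.0 × 1/2 = 53.5ml
syrup: 107.0 × 1/2 = 53.5ml
= 53.5ml and 53.5ml

53.5ml and 53.5ml


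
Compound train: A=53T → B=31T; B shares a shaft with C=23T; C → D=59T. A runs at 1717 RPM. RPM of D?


Stage 1: RPM_B = RPM_A × t_A/t_B = 1717 × 53/31 = 91001/31 ≈ 2935.52
B and C share a shaft → RPM_C = RPM_B
Stage 2: RPM_D = RPM_C × t_C/t_D = RPM_A × (t_A×t_C)/(t_B×t_D)
Overall ratio = (53×23)/(31×59) = 1219/1829
RPM_D = 1717 × 1219/1829 = 2093023/1829
≈ 1144.35 RPM

1144.35 RPM


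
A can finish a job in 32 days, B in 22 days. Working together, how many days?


Rate of A = 1/32 per day
Rate of B = 1/22 per day
Combined rate = 1/32 + 1/22 = 54/704 ≈ 0.0767 per day
Days = 1 / combined rate = 704/54
≈ 13.04 days

13.04 days


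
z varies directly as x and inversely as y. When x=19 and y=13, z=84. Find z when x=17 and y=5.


z = k·x/y
Solve for k using the known point: k = z·y/x = 84×13/19 = 1092/19 ≈ 57.4737
Now evaluate at x=17, y=5:
z = k × 17 / 5 = (1092 × 17) / (19 × 5) = 18564/95
≈ 195.4105

195.4105


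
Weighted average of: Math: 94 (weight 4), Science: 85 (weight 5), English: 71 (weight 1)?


Numerator = 94×4 + 85×5 + 71×1
= 376 + 425 + 71
= 872
Total weight = 10
Weighted avg = 872/10
= 87.20

87.20


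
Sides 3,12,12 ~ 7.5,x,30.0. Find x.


Scale factor = 7.5/3 = 2.5
Missing side = 12 × 2.5
= 30.0

30.0


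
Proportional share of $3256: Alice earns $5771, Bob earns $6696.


Total income = 5771 + 6696 = $12467
Alice: $3256 × 5771/12467 = $1507.21
Bob: $3256 × 6696/12467 = $1748.79
= Alice: $1507.21, Bob: $1748.79

Alice: $1507.21, Bob: $1748.79


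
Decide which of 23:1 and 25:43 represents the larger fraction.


23/1 = 23.0000
25/43 = 0.5814
23.0000 > 0.5814, so 23:1 is greater
= 23:1

23:1


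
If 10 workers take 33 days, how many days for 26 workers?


Inverse proportion: x × y = constant
k = 10 × 33 = 330
y₂ = k / 26 = 330 / 26
= 12.69

12.69


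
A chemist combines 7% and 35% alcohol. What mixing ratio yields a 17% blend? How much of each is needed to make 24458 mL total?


Let x parts of 7% mix with y parts of 35%.
7x + 35y = 17(x + y)
7x + 35y = 17x + 17y
x(7 - 17) = y(17 - 35)
x/y = (35 - 17)/(17 - 7) = 18/10
Simplify: 9:5
Total parts = 14; one part = 24458/14 = 1747.00 mL
7% solution: 9×1747.00 = 15723.00 mL
35% solution: 5×1747.00 = 8735.00 mL
= ratio 9:5; 15723.00 mL and 8735.00 mL

ratio 9:5; 15723.00 mL and 8735.00 mL


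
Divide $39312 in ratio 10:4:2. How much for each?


Total parts = 10 + 4 + 2 = 16
Part 1: 39312 × 10/16 = 24570.00
Part 2: 39312 × 4/16 = 9828.00
Part 3: 39312 × 2/16 = 4914.00
= Part 1: $24570.00, Part 2: $9828.00, Part 3: $4914.00

Part 1: $24570.00, Part 2: $9828.00, Part 3: $4914.00


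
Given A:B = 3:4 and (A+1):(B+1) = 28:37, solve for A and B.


Let A = 3k, B = 4k.
(3k + 1) / (4k + 1) = 28/37
Cross-multiply: 37(3k + 1) = 28(4k + 1)
111k + 37 = 112k + 28
111k - 112k = 28 - 37
-1k = -9
k = -9/-1 = 9
A = 3×9 = 27, B = 4×9 = 36
= A = 27, B = 36

A = 27, B = 36


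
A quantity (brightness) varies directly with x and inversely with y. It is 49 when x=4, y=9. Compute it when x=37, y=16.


z = k·x/y
Solve for k using the known point: k = z·y/x = 49×9/4 = 441/4 = 110.2500
Now evaluate at x=37, y=16:
z = k × 37 / 16 = (441 × 37) / (4 × 16) = 16317/64
≈ 254.9531

254.9531


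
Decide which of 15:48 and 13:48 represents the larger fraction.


15/48 = 0.3125
13/48 = 0.2708
0.3125 > 0.2708, so 15:48 is greater
= 15:48

15:48


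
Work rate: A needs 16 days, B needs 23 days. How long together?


Rate of A = 1/16 per day
Rate of B = 1/23 per day
Combined rate = 1/16 + 1/23 = 39/368 ≈ 0.1060 per day
Days = 1 / combined rate = 368/39
≈ 9.44 days

9.44 days


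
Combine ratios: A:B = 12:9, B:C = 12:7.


Match B: multiply A:B by 12 → 144:108
Multiply B:C by 9 → 108:63
Combined: 144:108:63
GCD = 9
= 16:12:7

16:12:7


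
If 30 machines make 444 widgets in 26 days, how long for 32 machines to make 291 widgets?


Days ∝ work / workers, so d₂ = d₁ × (m₁/m₂) × (w₂/w₁)
Workers factor (inverse): 30/32 = 0.9375
Work factor (direct): 291/444 ≈ 0.6554
d₂ = 26 × 30/32 × 291/444 = (26 × 30 × 291) / (32 × 444) = 226980/14208
≈ 15.98 days

15.98 days


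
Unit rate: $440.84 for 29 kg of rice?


Unit rate = total / quantity
= 440.84 / 29
= $15.20 per unit

$15.20 per unit


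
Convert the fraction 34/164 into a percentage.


Percentage = (part / whole) × 100
= (34 / 164) × 100
≈ 20.73%

20.73%


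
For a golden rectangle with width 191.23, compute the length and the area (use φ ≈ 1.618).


φ = (1 + √5) / 2 ≈ 1.618
Length = width × φ = 191.23 × 1.618 = 309.41014
≈ 309.41
Area = width × length = 191.23 × 309.41014 = 59168.5010722 ≈ 59168.50
= Length: 309.41, Area: 59168.50

Length: 309.41, Area: 59168.50


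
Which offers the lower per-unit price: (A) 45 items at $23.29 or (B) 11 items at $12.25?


Deal A: $23.29/45 = $0.5176/unit
Deal B: $12.25/11 = $1.1136/unit
A is cheaper per unit
= Deal A

Deal A


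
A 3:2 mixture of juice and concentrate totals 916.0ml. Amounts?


Total parts = 3 + 2 = 5
juice: 916.0 × 3/5 = 549.6ml
concentrate: 916.0 × 2/5 = 366.4ml
= 549.6ml and 366.4ml

549.6ml and 366.4ml


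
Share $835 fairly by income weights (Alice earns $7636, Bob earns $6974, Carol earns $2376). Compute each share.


Total income = 7636 + 6974 + 2376 = $16986
Alice: $835 × 7636/16986 = $375.37
Bob: $835 × 6974/16986 = $342.83
Carol: $835 × 2376/16986 = $116.80
= Alice: $375.37, Bob: $342.83, Carol: $116.80

Alice: $375.37, Bob: $342.83, Carol: $116.80


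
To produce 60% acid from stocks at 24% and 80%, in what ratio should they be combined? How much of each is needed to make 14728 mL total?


Let x parts of 24% mix with y parts of 80%.
24x + 80y = 60(x + y)
24x + 80y = 60x + 60y
x(24 - 60) = y(60 - 80)
x/y = (80 - 60)/(60 - 24) = 20/36
Simplify: 5:9
Total parts = 14; one part = 14728/14 = 1052.00 mL
24% solution: 5×1052.00 = 5260.00 mL
80% solution: 9×1052.00 = 9468.00 mL
= ratio 5:9; 5260.00 mL and 9468.00 mL

ratio 5:9; 5260.00 mL and 9468.00 mL


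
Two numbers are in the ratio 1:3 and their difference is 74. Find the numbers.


Let A = 1k, B = 3k.
3k - 1k = 74
2k = 74 → k = 74/2 = 37
A = 1×37 = 37, B = 3×37 = 111
= A = 37, B = 111

A = 37, B = 111


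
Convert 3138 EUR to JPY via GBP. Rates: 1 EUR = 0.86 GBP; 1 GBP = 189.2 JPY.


Step 1: 3138 EUR × 0.86 = 2698.68 GBP
Step 2: 2698.68 GBP × 189.2 = 510590.26 JPY
Implied rate EUR→JPY = 0.86 × 189.2 = 162.7120
= 510590.26 JPY

510590.26 JPY


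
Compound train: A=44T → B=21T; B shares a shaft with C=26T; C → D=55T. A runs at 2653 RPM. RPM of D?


Stage 1: RPM_B = RPM_A × t_A/t_B = 2653 × 44/21 = 116732/21 ≈ 5558.67
B and C share a shaft → RPM_C = RPM_B
Stage 2: RPM_D = RPM_C × t_C/t_D = RPM_A × (t_A×t_C)/(t_B×t_D)
Overall ratio = (44×26)/(21×55) = 1144/1155
RPM_D = 2653 × 1144/1155 = 3035032/1155
≈ 2627.73 RPM

2627.73 RPM


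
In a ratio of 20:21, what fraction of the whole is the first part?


Total parts = 20 + 21 = 41
First part: 20/41 = 20/41
= 20/41

20/41


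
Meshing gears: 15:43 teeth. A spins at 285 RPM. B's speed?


Gear ratio = 15:43 = 15:43
RPM_B = RPM_A × (teeth_A / teeth_B)
= 285 × (15/43)
= 99.4 RPM

99.4 RPM


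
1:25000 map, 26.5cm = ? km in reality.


Real distance = map distance × scale
= 26.5cm × 25000
= 662500 cm = 6625.0 m
= 6.625 km

6.625 km


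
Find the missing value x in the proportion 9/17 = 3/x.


Cross multiply: 9 × x = 17 × 3
9x = 51
x = 51 / 9
= 5.67

5.67


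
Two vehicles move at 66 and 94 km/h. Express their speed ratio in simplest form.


Ratio = 66:94
GCD = 2
Simplified = 33:47
Time ratio (same distance) = 47:33
Speed ratio = 33:47

33:47


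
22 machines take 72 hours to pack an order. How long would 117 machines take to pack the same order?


Inverse proportion: x × y = constant
k = 22 × 72 = 1584
y₂ = k / 117 = 1584 / 117
= 13.54

13.54


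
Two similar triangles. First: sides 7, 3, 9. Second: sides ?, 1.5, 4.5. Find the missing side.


Scale factor = 1.5/3 = 0.5
Missing side = 7 × 0.5
= 3.5

3.5


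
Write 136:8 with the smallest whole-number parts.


GCD(136, 8) = 8
136/8 : 8/8
= 17:1

17:1


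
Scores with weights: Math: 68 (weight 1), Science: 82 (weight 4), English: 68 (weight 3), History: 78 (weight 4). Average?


Numerator = 68×1 + 82×4 + 68×3 + 78×4
= 68 + 328 + 204 + 312
= 912
Total weight = 12
Weighted avg = 912/12
= 76.00

76.00


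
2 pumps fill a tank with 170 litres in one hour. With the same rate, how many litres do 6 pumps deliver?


Direct proportion: y/x = constant
k = 170/2 = 85.0000
y₂ = k × 6 = 170 × 6 / 2 = 1020/2
= 510.00

510.00


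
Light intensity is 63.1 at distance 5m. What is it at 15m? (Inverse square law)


I₁d₁² = I₂d₂²
I₂ = I₁ × (d₁/d₂)²
= 63.1 × (5/15)²
= 63.1 × 25/225
= 1577.5/225
≈ 7.0111

7.0111


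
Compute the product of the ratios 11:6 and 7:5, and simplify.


Compound ratio = (11×7) : (6×5)
= 77:30
GCD = 1
= 77:30

77:30


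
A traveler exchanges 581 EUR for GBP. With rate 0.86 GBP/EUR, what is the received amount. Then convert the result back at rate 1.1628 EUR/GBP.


Amount × rate = 581 × 0.86 = 499.66 GBP
Round-trip: 499.66 × 1.1628 = 581.00 EUR
= 499.66 GBP, then 581.00 EUR

499.66 GBP, then 581.00 EUR


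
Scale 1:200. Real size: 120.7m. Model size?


Model size = real / scale
= 120.7 / 200
= 0.6035 m

0.6035 m


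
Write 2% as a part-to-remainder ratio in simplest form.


2% means 2 parts out of 100; remainder = 98
Part : remainder = 2:98
GCD = 2
= 1:49

1:49


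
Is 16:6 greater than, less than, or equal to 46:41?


16/6 = 2.6667
46/41 = 1.1220
2.6667 > 1.1220, so 16:6 is greater
= greater than

greater than


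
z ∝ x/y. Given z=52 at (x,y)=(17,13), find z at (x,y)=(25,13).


z = k·x/y
Solve for k using the known point: k = z·y/x = 52×13/17 = 676/17 ≈ 39.7647
Now evaluate at x=25, y=13:
z = k × 25 / 13 = (676 × 25) / (17 × 13) = 16900/221
≈ 76.4706

76.4706


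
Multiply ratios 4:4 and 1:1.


Compound ratio = (4×1) : (4×1)
= 4:4
GCD = 4
= 1:1

1:1


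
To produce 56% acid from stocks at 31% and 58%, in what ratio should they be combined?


Let x parts of 31% mix with y parts of 58%.
31x + 58y = 56(x + y)
31x + 58y = 56x + 56y
x(31 - 56) = y(56 - 58)
x/y = (58 - 56)/(56 - 31) = 2/25
Simplify: 2:25
= 2:25

2:25


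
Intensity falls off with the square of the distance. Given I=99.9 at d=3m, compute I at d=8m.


I₁d₁² = I₂d₂²
I₂ = I₁ × (d₁/d₂)²
= 99.9 × (3/8)²
= 99.9 × 9/64
= 899.1/64
≈ 14.0484

14.0484


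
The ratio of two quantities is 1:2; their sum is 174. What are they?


Let A = 1k, B = 2k.
1k + 2k = 174
3k = 174 → k = 174/3 = 58
A = 1×58 = 58, B = 2×58 = 116
= A = 58, B = 116

A = 58, B = 116


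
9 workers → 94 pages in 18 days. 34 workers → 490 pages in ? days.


Days ∝ work / workers, so d₂ = d₁ × (m₁/m₂) × (w₂/w₁)
Workers factor (inverse): 9/34 ≈ 0.2647
Work factor (direct): 490/94 ≈ 5.2128
d₂ = 18 × 9/34 × 490/94 = (18 × 9 × 490) / (34 × 94) = 79380/3196
≈ 24.84 days

24.84 days


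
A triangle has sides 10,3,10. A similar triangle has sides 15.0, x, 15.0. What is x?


Scale factor = 15.0/10 = 1.5
Missing side = 3 × 1.5
= 4.5

4.5


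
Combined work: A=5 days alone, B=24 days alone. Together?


Rate of A = 1/5 per day
Rate of B = 1/24 per day
Combined rate = 1/5 + 1/24 = 29/120 ≈ 0.2417 per day
Days = 1 / combined rate = 120/29
≈ 4.14 days

4.14 days


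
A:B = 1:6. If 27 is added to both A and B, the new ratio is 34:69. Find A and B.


Let A = 1k, B = 6k.
(1k + 27) / (6k + 27) = 34/69
Cross-multiply: 69(1k + 27) = 34(6k + 27)
69k + 1863 = 204k + 918
69k - 204k = 918 - 1863
-135k = -945
k = -945/-135 = 7
A = 1×7 = 7, B = 6×7 = 42
= A = 7, B = 42

A = 7, B = 42


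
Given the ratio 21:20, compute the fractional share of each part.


Total parts = 21 + 20 = 41
First part: 21/41 = 21/41
Second part: 20/41 = 20/41
= 21/41 and 20/41

21/41 and 20/41


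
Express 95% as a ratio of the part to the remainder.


95% means 95 parts out of 100; remainder = 5
Part : remainder = 95:5
GCD = 5
= 19:1

19:1


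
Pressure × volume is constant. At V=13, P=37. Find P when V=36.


Inverse proportion: x × y = constant
k = 13 × 37 = 481
y₂ = k / 36 = 481 / 36
= 13.36

13.36


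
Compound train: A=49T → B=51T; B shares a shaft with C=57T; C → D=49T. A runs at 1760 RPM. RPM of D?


Stage 1: RPM_B = RPM_A × t_A/t_B = 1760 × 49/51 = 86240/51 ≈ 1690.98
B and C share a shaft → RPM_C = RPM_B
Stage 2: RPM_D = RPM_C × t_C/t_D = RPM_A × (t_A×t_C)/(t_B×t_D)
Overall ratio = (49×57)/(51×49) = 2793/2499
RPM_D = 1760 × 2793/2499 = 4915680/2499
≈ 1967.06 RPM

1967.06 RPM


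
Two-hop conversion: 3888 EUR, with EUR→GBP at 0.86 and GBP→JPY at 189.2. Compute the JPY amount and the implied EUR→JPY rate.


Step 1: 3888 EUR × 0.86 = 3343.68 GBP
Step 2: 3343.68 GBP × 189.2 = 632624.26 JPY
Implied rate EUR→JPY = 0.86 × 189.2 = 162.7120
= 632624.26 JPY; implied rate 162.7120 JPY/EUR

632624.26 JPY; implied rate 162.7120 JPY/EUR


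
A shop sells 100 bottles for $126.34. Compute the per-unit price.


Unit rate = total / quantity
= 126.34 / 100
= $1.26 per unit

$1.26 per unit


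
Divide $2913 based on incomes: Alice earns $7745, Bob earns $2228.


Total income = 7745 + 2228 = $9973
Alice: $2913 × 7745/9973 = $2262.23
Bob: $2913 × 2228/9973 = $650.77
= Alice: $2262.23, Bob: $650.77

Alice: $2262.23, Bob: $650.77


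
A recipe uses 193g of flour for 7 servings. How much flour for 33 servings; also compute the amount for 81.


Direct proportion: y/x = constant
k = 193/7 ≈ 27.5714
y at x=33: k × 33 = 193 × 33 / 7 = 6369/7 ≈ 909.86
y at x=81: k × 81 = 193 × 81 / 7 = 15633/7 ≈ 2233.29
= 909.86 and 2233.29

909.86 and 2233.29


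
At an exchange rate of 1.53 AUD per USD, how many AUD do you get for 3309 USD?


Amount × rate = 3309 × 1.53
= 5062.77 AUD

5062.77 AUD


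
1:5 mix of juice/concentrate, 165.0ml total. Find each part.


Total parts = 1 + 5 = 6
juice: 165.0 × 1/6 = 27.5ml
concentrate: 165.0 × 5/6 = 137.5ml
= 27.5ml and 137.5ml

27.5ml and 137.5ml


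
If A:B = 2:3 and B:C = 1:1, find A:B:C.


Match B: multiply A:B by 1 → 2:3
Multiply B:C by 3 → 3:3
Combined: 2:3:3
GCD = 1
= 2:3:3

2:3:3


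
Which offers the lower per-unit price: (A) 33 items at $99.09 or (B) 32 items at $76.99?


Deal A: $99.09/33 = $3.0027/unit
Deal B: $76.99/32 = $2.4059/unit
B is cheaper per unit
= Deal B

Deal B


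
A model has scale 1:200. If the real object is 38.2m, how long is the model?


Model size = real / scale
= 38.2 / 200
= 0.1910 m

0.1910 m


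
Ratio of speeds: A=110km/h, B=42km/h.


Ratio = 110:42
GCD = 2
Simplified = 55:21
Time ratio (same distance) = 21:55
Speed ratio = 55:21

55:21


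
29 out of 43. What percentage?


Percentage = (part / whole) × 100
= (29 / 43) × 100
≈ 67.44%

67.44%


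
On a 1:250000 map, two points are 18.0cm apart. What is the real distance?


Real distance = map distance × scale
= 18.0cm × 250000
= 4500000 cm = 45000.0 m
= 45.000 km

45.000 km


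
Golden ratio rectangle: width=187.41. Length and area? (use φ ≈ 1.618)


φ = (1 + √5) / 2 ≈ 1.618
Length = width × φ = 187.41 × 1.618 = 303.22938
≈ 303.23
Area = width × length = 187.41 × 303.22938 = 56828.2181058 ≈ 56828.22
= Length: 303.23, Area: 56828.22

Length: 303.23, Area: 56828.22


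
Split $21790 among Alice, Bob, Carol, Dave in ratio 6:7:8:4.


Total parts = 6 + 7 + 8 + 4 = 25
Alice: 21790 × 6/25 = 5229.60
Bob: 21790 × 7/25 = 6101.20
Carol: 21790 × 8/25 = 6972.80
Dave: 21790 × 4/25 = 3486.40
= Alice: $5229.60, Bob: $6101.20, Carol: $6972.80, Dave: $3486.40

Alice: $5229.60, Bob: $6101.20, Carol: $6972.80, Dave: $3486.40


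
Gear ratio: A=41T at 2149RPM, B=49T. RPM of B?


Gear ratio = 41:49 = 41:49
RPM_B = RPM_A × (teeth_A / teeth_B)
= 2149 × (41/49)
= 1798.1 RPM

1798.1 RPM


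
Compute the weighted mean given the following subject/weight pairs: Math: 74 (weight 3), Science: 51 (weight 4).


Numerator = 74×3 + 51×4
= 222 + 204
= 426
Total weight = 7
Weighted avg = 426/7
= 60.86

60.86


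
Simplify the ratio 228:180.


GCD(228, 180) = 12
228/12 : 180/12
= 19:15

19:15


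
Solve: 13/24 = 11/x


Cross multiply: 13 × x = 24 × 11
13x = 264
x = 264 / 13
= 20.31

20.31


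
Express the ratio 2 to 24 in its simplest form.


GCD(2, 24) = 2
2/2 : 24/2
= 1:12

1:12


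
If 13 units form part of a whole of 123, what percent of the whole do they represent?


Percentage = (part / whole) × 100
= (13 / 123) × 100
≈ 10.57%

10.57%


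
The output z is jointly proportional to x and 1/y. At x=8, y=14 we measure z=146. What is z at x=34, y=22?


z = k·x/y
Solve for k using the known point: k = z·y/x = 146×14/8 = 2044/8 = 255.5000
Now evaluate at x=34, y=22:
z = k × 34 / 22 = (2044 × 34) / (8 × 22) = 69496/176
≈ 394.8636

394.8636


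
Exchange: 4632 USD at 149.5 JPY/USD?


Amount × rate = 4632 × 149.5
= 692484.00 JPY

692484.00 JPY


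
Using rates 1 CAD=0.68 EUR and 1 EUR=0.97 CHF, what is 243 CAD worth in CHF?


Step 1: 243 CAD × 0.68 = 165.24 EUR
Step 2: 165.24 EUR × 0.97 = 160.28 CHF
Implied rate CAD→CHF = 0.68 × 0.97 = 0.6596
= 160.28 CHF

160.28 CHF


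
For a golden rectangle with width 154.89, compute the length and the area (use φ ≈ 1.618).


φ = (1 + √5) / 2 ≈ 1.618
Length = width × φ = 154.89 × 1.618 = 250.61202
≈ 250.61
Area = width × length = 154.89 × 250.61202 = 38817.2957778 ≈ 38817.30
= Length: 250.61, Area: 38817.30

Length: 250.61, Area: 38817.30


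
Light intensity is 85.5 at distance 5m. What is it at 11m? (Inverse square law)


I₁d₁² = I₂d₂²
I₂ = I₁ × (d₁/d₂)²
= 85.5 × (5/11)²
= 85.5 × 25/121
= 2137.5/121
≈ 17.6653

17.6653


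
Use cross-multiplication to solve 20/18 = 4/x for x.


Cross multiply: 20 × x = 18 × 4
20x = 72
x = 72 / 20
= 3.60

3.60


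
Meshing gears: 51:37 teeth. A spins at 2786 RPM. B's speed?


Gear ratio = 51:37 = 51:37
RPM_B = RPM_A × (teeth_A / teeth_B)
= 2786 × (51/37)
= 3840.2 RPM

3840.2 RPM


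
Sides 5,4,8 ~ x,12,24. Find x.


Scale factor = 12/4 = 3
Missing side = 5 × 3
= 15.0

15.0


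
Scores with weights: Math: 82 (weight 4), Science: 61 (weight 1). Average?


Numerator = 82×4 + 61×1
= 328 + 61
= 389
Total weight = 5
Weighted avg = 389/5
= 77.80

77.80


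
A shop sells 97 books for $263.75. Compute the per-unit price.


Unit rate = total / quantity
= 263.75 / 97
= $2.72 per unit

$2.72 per unit


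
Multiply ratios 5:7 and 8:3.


Compound ratio = (5×8) : (7×3)
= 40:21
GCD = 1
= 40:21

40:21


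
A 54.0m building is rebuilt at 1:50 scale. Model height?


Model size = real / scale
= 54.0 / 50
= 1.0800 m

1.0800 m


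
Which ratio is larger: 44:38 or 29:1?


44/38 = 1.1579
29/1 = 29.0000
1.1579 < 29.0000, so 44:38 is less
= 29:1

29:1


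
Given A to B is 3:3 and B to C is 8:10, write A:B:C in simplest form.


Match B: multiply A:B by 8 → 24:24
Multiply B:C by 3 → 24:30
Combined: 24:24:30
GCD = 6
= 4:4:5

4:4:5


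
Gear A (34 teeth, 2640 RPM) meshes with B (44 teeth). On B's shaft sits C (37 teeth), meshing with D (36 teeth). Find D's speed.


Stage 1: RPM_B = RPM_A × t_A/t_B = 2640 × 34/44 = 89760/44 = 2040.00
B and C share a shaft → RPM_C = RPM_B
Stage 2: RPM_D = RPM_C × t_C/t_D = RPM_A × (t_A×t_C)/(t_B×t_D)
Overall ratio = (34×37)/(44×36) = 1258/1584
RPM_D = 2640 × 1258/1584 = 3321120/1584
≈ 2096.67 RPM

2096.67 RPM


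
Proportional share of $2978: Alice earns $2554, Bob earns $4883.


Total income = 2554 + 4883 = $7437
Alice: $2978 × 2554/7437 = $1022.70
Bob: $2978 × 4883/7437 = $1955.30
= Alice: $1022.70, Bob: $1955.30

Alice: $1022.70, Bob: $1955.30


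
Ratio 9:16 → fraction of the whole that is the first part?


Total parts = 9 + 16 = 25
First part: 9/25 = 9/25
= 9/25

9/25


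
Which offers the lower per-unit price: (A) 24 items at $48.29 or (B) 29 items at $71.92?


Deal A: $48.29/24 = $2.0121/unit
Deal B: $71.92/29 = $2.4800/unit
A is cheaper per unit
= Deal A

Deal A


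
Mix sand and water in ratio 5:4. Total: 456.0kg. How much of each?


Total parts = 5 + 4 = 9
sand: 456.0 × 5/9 = 253.3kg
water: 456.0 × 4/9 = 202.7kg
= 253.3kg and 202.7kg

253.3kg and 202.7kg


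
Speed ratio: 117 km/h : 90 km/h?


Ratio = 117:90
GCD = 9
Simplified = 13:10
Time ratio (same distance) = 10:13
Speed ratio = 13:10

13:10


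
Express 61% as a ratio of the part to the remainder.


61% means 61 parts out of 100; remainder = 39
Part : remainder = 61:39
GCD = 1
= 61:39

61:39


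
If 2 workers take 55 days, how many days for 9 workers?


Inverse proportion: x × y = constant
k = 2 × 55 = 110
y₂ = k / 9 = 110 / 9
= 12.22

12.22


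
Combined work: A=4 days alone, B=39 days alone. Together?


Rate of A = 1/4 per day
Rate of B = 1/39 per day
Combined rate = 1/4 + 1/39 = 43/156 ≈ 0.2756 per day
Days = 1 / combined rate = 156/43
≈ 3.63 days

3.63 days


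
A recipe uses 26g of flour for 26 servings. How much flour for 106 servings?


Direct proportion: y/x = constant
k = 26/26 = 1.0000
y₂ = k × 106 = 26 × 106 / 26 = 2756/26
= 106.00

106.00


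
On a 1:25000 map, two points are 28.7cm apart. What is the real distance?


Real distance = map distance × scale
= 28.7cm × 25000
= 717500 cm = 7175.0 m
= 7.175 km

7.175 km


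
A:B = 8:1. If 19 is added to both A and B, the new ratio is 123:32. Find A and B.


Let A = 8k, B = 1k.
(8k + 19) / (1k + 19) = 123/32
Cross-multiply: 32(8k + 19) = 123(1k + 19)
256k + 608 = 123k + 2337
256k - 123k = 2337 - 608
133k = 1729
k = 1729/133 = 13
A = 8×13 = 104, B = 1×13 = 13
= A = 104, B = 13

A = 104, B = 13


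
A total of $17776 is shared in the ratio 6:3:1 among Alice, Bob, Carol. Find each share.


Total parts = 6 + 3 + 1 = 10
Alice: 17776 × 6/10 = 10665.60
Bob: 17776 × 3/10 = 5332.80
Carol: 17776 × 1/10 = 1777.60
= Alice: $10665.60, Bob: $5332.80, Carol: $1777.60

Alice: $10665.60, Bob: $5332.80, Carol: $1777.60


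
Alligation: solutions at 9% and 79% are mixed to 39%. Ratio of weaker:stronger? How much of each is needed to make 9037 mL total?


Let x parts of 9% mix with y parts of 79%.
9x + 79y = 39(x + y)
9x + 79y = 39x + 39y
x(9 - 39) = y(39 - 79)
x/y = (79 - 39)/(39 - 9) = 40/30
Simplify: 4:3
Total parts = 7; one part = 9037/7 = 1291.00 mL
9% solution: 4×1291.00 = 5164.00 mL
79% solution: 3×1291.00 = 3873.00 mL
= ratio 4:3; 5164.00 mL and 3873.00 mL

ratio 4:3; 5164.00 mL and 3873.00 mL


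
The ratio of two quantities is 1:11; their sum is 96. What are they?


Let A = 1k, B = 11k.
1k + 11k = 96
12k = 96 → k = 96/12 = 8
A = 1×8 = 8, B = 11×8 = 88
= A = 8, B = 88

A = 8, B = 88


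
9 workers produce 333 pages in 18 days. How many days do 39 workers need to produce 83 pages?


Days ∝ work / workers, so d₂ = d₁ × (m₁/m₂) × (w₂/w₁)
Workers factor (inverse): 9/39 ≈ 0.2308
Work factor (direct): 83/333 ≈ 0.2492
d₂ = 18 × 9/39 × 83/333 = (18 × 9 × 83) / (39 × 333) = 13446/12987
≈ 1.04 days

1.04 days


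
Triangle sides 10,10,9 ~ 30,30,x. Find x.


Scale factor = 30/10 = 3
Missing side = 9 × 3
= 27.0

27.0


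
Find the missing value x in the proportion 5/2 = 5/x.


Cross multiply: 5 × x = 2 × 5
5x = 10
x = 10 / 5
= 2.00

2.00


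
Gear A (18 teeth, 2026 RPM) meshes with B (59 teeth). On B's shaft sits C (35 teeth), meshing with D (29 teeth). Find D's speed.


Stage 1: RPM_B = RPM_A × t_A/t_B = 2026 × 18/59 = 36468/59 ≈ 618.10
B and C share a shaft → RPM_C = RPM_B
Stage 2: RPM_D = RPM_C × t_C/t_D = RPM_A × (t_A×t_C)/(t_B×t_D)
Overall ratio = (18×35)/(59×29) = 630/1711
RPM_D = 2026 × 630/1711 = 1276380/1711
≈ 745.98 RPM

745.98 RPM
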